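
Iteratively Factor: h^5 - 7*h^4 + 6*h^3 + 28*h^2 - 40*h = (h - 2)*(h^4 - 5*h^3 - 4*h^2 + 20*h) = (h - 5)*(h - 2)*(h^3 - 4*h) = (h - 5)*(h - 2)*(h + 2)*(h^2 - 2*h) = h*(h - 5)*(h - 2)*(h + 2)*(h - 2)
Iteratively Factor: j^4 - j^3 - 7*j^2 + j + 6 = (j - 3)*(j^3 + 2*j^2 - j - 2) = (j - 3)*(j - 1)*(j^2 + 3*j + 2) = (j - 3)*(j - 1)*(j + 2)*(j + 1)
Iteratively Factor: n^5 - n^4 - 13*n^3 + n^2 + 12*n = (n)*(n^4 - n^3 - 13*n^2 + n + 12) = n*(n - 1)*(n^3 - 13*n - 12) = n*(n - 1)*(n + 3)*(n^2 - 3*n - 4) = n*(n - 1)*(n + 1)*(n + 3)*(n - 4)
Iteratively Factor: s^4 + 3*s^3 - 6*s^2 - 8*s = (s)*(s^3 + 3*s^2 - 6*s - 8) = s*(s + 4)*(s^2 - s - 2) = s*(s + 1)*(s + 4)*(s - 2)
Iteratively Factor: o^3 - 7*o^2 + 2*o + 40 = (o + 2)*(o^2 - 9*o + 20) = (o - 5)*(o + 2)*(o - 4)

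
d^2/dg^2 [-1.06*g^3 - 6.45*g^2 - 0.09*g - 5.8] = -6.36*g - 12.9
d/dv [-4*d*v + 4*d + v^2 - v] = -4*d + 2*v - 1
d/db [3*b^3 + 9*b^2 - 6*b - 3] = 9*b^2 + 18*b - 6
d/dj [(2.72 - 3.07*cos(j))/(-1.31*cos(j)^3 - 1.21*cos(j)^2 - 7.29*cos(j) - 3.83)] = (8.0434*cos(j)^3 - 6.9749*cos(j)^2 - 6.5824*cos(j) - 31.5869)*sin(j)/(1.7161*cos(j)^6 + 3.1702*cos(j)^5 + 20.5639*cos(j)^4 + 27.6764*cos(j)^3 + 62.4127*cos(j)^2 + 55.8414*cos(j) + 14.6689)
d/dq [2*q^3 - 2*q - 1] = 6*q^2 - 2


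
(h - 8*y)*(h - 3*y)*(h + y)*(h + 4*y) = h^4 - 6*h^3*y - 27*h^2*y^2 + 76*h*y^3 + 96*y^4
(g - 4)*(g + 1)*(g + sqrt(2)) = g^3 - 3*g^2 + sqrt(2)*g^2 - 3*sqrt(2)*g - 4*g - 4*sqrt(2)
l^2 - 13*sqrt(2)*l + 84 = (l - 7*sqrt(2))*(l - 6*sqrt(2))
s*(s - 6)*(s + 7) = s^3 + s^2 - 42*s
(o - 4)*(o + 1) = o^2 - 3*o - 4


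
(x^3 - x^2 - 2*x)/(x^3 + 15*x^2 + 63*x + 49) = x*(x - 2)/(x^2 + 14*x + 49)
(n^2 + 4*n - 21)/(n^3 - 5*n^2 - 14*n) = (-n^2 - 4*n + 21)/(n*(-n^2 + 5*n + 14))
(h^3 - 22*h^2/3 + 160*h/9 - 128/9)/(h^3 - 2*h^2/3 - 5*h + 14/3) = (9*h^2 - 48*h + 64)/(3*(3*h^2 + 4*h - 7))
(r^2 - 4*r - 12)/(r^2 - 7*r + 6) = (r + 2)/(r - 1)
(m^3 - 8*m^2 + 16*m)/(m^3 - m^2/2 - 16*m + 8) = 2*m*(m - 4)/(2*m^2 + 7*m - 4)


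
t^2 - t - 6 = (t - 3)*(t + 2)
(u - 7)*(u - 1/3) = u^2 - 22*u/3 + 7/3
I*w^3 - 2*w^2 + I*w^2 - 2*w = w*(w + 2*I)*(I*w + I)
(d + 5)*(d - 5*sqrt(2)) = d^2 - 5*sqrt(2)*d + 5*d - 25*sqrt(2)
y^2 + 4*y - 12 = (y - 2)*(y + 6)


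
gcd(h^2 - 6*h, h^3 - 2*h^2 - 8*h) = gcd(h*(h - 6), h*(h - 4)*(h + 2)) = h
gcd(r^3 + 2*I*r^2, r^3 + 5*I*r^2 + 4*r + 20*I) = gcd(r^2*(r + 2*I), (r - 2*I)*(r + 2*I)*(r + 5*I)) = r + 2*I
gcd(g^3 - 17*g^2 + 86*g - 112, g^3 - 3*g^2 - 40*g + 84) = g^2 - 9*g + 14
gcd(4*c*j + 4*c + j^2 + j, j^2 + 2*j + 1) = j + 1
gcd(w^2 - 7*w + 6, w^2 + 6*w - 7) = w - 1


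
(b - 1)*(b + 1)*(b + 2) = b^3 + 2*b^2 - b - 2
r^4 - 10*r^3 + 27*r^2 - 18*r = r*(r - 6)*(r - 3)*(r - 1)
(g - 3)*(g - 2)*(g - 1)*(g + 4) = g^4 - 2*g^3 - 13*g^2 + 38*g - 24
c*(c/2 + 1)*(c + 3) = c^3/2 + 5*c^2/2 + 3*c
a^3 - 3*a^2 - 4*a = a*(a - 4)*(a + 1)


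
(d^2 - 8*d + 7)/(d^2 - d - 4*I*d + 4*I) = (d - 7)/(d - 4*I)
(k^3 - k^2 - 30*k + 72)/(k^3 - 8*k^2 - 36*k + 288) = (k^2 - 7*k + 12)/(k^2 - 14*k + 48)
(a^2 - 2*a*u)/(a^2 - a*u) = (a - 2*u)/(a - u)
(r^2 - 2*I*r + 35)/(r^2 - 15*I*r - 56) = (r + 5*I)/(r - 8*I)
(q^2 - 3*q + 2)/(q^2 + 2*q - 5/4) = 4*(q^2 - 3*q + 2)/(4*q^2 + 8*q - 5)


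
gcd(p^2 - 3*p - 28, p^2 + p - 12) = p + 4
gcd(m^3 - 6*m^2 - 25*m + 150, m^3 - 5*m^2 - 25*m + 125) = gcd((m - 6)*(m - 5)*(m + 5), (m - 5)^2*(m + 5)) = m^2 - 25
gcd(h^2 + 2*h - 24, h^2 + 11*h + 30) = h + 6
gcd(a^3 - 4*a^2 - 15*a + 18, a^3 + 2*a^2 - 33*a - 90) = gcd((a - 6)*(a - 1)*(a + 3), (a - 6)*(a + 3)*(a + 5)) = a^2 - 3*a - 18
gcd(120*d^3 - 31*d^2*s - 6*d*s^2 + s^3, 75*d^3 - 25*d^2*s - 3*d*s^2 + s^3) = -15*d^2 + 2*d*s + s^2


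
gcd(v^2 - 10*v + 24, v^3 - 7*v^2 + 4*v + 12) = v - 6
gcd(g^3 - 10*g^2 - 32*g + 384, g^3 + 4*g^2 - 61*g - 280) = g - 8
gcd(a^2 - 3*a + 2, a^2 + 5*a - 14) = a - 2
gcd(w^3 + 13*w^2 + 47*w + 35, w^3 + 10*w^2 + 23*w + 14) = w^2 + 8*w + 7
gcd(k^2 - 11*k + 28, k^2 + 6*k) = 1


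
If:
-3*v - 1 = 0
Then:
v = -1/3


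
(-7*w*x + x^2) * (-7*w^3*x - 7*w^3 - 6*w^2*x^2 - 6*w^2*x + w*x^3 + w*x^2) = 49*w^4*x^2 + 49*w^4*x + 35*w^3*x^3 + 35*w^3*x^2 - 13*w^2*x^4 - 13*w^2*x^3 + w*x^5 + w*x^4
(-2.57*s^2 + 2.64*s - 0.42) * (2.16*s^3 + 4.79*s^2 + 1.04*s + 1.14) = -5.5512*s^5 - 6.6079*s^4 + 9.0656*s^3 - 2.196*s^2 + 2.5728*s - 0.4788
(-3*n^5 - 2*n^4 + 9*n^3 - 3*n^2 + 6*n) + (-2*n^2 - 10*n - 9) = -3*n^5 - 2*n^4 + 9*n^3 - 5*n^2 - 4*n - 9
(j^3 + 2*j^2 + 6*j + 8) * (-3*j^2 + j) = -3*j^5 - 5*j^4 - 16*j^3 - 18*j^2 + 8*j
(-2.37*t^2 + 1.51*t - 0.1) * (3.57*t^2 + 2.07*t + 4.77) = -8.4609*t^4 + 0.4848*t^3 - 8.5362*t^2 + 6.9957*t - 0.477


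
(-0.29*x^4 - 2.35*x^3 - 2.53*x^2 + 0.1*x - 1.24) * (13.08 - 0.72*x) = 0.2088*x^5 - 2.1012*x^4 - 28.9164*x^3 - 33.1644*x^2 + 2.2008*x - 16.2192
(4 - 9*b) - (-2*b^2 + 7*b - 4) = 2*b^2 - 16*b + 8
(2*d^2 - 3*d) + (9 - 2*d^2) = 9 - 3*d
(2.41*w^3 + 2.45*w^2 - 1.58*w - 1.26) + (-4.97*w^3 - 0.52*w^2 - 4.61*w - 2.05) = -2.56*w^3 + 1.93*w^2 - 6.19*w - 3.31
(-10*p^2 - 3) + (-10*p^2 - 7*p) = -20*p^2 - 7*p - 3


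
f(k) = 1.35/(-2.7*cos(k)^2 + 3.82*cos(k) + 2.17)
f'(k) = 1.35*(-5.4*sin(k)*cos(k) + 3.82*sin(k))/(-2.7*cos(k)^2 + 3.82*cos(k) + 2.17)^2 = (5.157 - 7.29*cos(k))*sin(k)/(-2.7*cos(k)^2 + 3.82*cos(k) + 2.17)^2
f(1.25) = 0.43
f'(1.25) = 0.28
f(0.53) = 0.39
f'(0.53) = -0.05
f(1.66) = 0.75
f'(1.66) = 1.77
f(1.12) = 0.41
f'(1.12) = 0.16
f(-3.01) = -0.32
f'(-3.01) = -0.09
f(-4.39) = 1.96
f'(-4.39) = 14.93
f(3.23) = -0.31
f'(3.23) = -0.06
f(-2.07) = -4.86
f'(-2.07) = -98.57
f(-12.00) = 0.39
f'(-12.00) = -0.04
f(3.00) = -0.32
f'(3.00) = 0.10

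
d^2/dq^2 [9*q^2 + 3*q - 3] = 18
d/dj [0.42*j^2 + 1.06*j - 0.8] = 0.84*j + 1.06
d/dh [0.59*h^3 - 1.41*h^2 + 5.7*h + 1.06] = 1.77*h^2 - 2.82*h + 5.7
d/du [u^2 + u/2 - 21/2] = 2*u + 1/2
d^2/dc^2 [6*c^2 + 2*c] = 12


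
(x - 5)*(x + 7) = x^2 + 2*x - 35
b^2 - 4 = (b - 2)*(b + 2)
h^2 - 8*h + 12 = (h - 6)*(h - 2)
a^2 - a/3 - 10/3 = (a - 2)*(a + 5/3)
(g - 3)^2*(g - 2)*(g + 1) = g^4 - 7*g^3 + 13*g^2 + 3*g - 18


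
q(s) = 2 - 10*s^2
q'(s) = -20*s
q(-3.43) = -115.65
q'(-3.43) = 68.60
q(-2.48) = -59.50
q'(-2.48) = 49.60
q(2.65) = -68.22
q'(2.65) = -53.00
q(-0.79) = -4.24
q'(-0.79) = 15.80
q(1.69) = -26.56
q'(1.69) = -33.80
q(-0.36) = 0.70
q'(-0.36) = 7.20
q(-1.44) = -18.74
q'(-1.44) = 28.80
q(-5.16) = -264.26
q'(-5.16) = 103.20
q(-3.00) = -88.00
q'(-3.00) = 60.00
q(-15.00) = -2248.00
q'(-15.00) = 300.00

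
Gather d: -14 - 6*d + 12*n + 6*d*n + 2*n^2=d*(6*n - 6) + 2*n^2 + 12*n - 14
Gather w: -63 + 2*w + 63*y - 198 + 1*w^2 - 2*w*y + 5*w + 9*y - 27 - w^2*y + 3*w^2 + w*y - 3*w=w^2*(4 - y) + w*(4 - y) + 72*y - 288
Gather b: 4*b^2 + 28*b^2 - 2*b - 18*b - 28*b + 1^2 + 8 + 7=32*b^2 - 48*b + 16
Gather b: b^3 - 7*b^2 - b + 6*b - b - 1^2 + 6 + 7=b^3 - 7*b^2 + 4*b + 12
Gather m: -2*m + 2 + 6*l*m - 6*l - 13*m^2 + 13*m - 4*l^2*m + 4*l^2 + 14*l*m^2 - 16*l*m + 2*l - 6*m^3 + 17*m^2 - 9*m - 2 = 4*l^2 - 4*l - 6*m^3 + m^2*(14*l + 4) + m*(-4*l^2 - 10*l + 2)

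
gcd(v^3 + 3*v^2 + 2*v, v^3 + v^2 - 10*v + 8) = 1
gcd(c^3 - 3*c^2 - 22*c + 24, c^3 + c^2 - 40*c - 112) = c + 4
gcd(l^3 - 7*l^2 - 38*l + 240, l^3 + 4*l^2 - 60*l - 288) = l^2 - 2*l - 48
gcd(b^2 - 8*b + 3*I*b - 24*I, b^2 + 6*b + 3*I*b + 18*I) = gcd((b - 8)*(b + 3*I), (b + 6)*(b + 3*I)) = b + 3*I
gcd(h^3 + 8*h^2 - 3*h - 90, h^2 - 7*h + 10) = 1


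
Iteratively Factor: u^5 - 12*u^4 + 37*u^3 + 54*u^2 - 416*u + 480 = (u - 4)*(u^4 - 8*u^3 + 5*u^2 + 74*u - 120) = (u - 5)*(u - 4)*(u^3 - 3*u^2 - 10*u + 24) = (u - 5)*(u - 4)*(u + 3)*(u^2 - 6*u + 8) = (u - 5)*(u - 4)^2*(u + 3)*(u - 2)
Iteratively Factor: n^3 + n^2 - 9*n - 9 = (n + 3)*(n^2 - 2*n - 3) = (n - 3)*(n + 3)*(n + 1)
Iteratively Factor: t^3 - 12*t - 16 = (t - 4)*(t^2 + 4*t + 4) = (t - 4)*(t + 2)*(t + 2)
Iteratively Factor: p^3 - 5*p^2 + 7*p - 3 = (p - 1)*(p^2 - 4*p + 3) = (p - 1)^2*(p - 3)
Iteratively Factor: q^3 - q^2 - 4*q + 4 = (q - 1)*(q^2 - 4) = (q - 2)*(q - 1)*(q + 2)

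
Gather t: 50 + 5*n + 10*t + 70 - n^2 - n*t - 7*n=-n^2 - 2*n + t*(10 - n) + 120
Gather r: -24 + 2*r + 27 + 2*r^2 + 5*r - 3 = 2*r^2 + 7*r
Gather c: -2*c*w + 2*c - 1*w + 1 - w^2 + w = c*(2 - 2*w) - w^2 + 1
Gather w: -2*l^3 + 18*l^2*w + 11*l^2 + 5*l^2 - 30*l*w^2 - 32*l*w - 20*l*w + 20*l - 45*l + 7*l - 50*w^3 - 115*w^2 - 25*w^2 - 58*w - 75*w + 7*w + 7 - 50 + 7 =-2*l^3 + 16*l^2 - 18*l - 50*w^3 + w^2*(-30*l - 140) + w*(18*l^2 - 52*l - 126) - 36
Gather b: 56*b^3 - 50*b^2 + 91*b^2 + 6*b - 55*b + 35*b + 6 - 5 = 56*b^3 + 41*b^2 - 14*b + 1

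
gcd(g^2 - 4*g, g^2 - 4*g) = g^2 - 4*g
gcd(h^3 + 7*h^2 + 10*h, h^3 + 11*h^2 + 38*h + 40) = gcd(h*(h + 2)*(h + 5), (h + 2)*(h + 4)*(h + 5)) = h^2 + 7*h + 10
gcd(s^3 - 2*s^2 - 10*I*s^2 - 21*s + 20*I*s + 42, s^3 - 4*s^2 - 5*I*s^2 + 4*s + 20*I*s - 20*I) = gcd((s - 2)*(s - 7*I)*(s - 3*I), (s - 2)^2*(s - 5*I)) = s - 2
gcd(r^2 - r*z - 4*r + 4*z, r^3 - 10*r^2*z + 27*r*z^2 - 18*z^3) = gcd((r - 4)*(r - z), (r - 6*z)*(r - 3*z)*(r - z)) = -r + z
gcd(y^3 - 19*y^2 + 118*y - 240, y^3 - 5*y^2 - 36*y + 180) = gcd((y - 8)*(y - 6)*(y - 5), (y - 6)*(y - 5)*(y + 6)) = y^2 - 11*y + 30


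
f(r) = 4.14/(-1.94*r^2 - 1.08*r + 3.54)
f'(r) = 4.14*(3.88*r + 1.08)/(-1.94*r^2 - 1.08*r + 3.54)^2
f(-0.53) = 1.16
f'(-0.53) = -0.32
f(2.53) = -0.36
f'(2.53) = 0.33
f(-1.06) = 1.65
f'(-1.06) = -2.00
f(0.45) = 1.56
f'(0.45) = 1.65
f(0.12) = 1.22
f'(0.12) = 0.56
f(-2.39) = -0.83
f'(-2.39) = -1.38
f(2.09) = -0.58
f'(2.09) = 0.74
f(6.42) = -0.05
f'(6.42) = 0.02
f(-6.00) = -0.07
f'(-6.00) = -0.03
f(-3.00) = -0.39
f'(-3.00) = -0.38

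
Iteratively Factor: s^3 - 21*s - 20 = (s + 1)*(s^2 - s - 20) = (s - 5)*(s + 1)*(s + 4)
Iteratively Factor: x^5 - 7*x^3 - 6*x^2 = (x + 2)*(x^4 - 2*x^3 - 3*x^2) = (x + 1)*(x + 2)*(x^3 - 3*x^2) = x*(x + 1)*(x + 2)*(x^2 - 3*x) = x*(x - 3)*(x + 1)*(x + 2)*(x)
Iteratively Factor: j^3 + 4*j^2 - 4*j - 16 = (j - 2)*(j^2 + 6*j + 8) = (j - 2)*(j + 2)*(j + 4)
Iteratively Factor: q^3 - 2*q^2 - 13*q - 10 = (q + 1)*(q^2 - 3*q - 10) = (q - 5)*(q + 1)*(q + 2)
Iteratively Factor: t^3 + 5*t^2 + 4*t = (t + 4)*(t^2 + t) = (t + 1)*(t + 4)*(t)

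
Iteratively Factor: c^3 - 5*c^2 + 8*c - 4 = (c - 2)*(c^2 - 3*c + 2) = (c - 2)*(c - 1)*(c - 2)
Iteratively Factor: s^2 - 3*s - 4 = (s - 4)*(s + 1)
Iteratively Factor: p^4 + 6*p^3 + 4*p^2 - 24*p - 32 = (p + 2)*(p^3 + 4*p^2 - 4*p - 16) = (p + 2)*(p + 4)*(p^2 - 4) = (p + 2)^2*(p + 4)*(p - 2)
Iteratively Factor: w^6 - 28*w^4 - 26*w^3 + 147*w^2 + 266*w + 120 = (w + 1)*(w^5 - w^4 - 27*w^3 + w^2 + 146*w + 120) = (w + 1)^2*(w^4 - 2*w^3 - 25*w^2 + 26*w + 120) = (w + 1)^2*(w + 2)*(w^3 - 4*w^2 - 17*w + 60) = (w + 1)^2*(w + 2)*(w + 4)*(w^2 - 8*w + 15) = (w - 3)*(w + 1)^2*(w + 2)*(w + 4)*(w - 5)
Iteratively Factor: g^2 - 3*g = (g - 3)*(g)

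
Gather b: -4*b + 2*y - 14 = -4*b + 2*y - 14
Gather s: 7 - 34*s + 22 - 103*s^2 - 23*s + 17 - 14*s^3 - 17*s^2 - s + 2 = -14*s^3 - 120*s^2 - 58*s + 48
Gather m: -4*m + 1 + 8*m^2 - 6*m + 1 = 8*m^2 - 10*m + 2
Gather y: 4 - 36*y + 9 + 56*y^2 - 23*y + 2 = 56*y^2 - 59*y + 15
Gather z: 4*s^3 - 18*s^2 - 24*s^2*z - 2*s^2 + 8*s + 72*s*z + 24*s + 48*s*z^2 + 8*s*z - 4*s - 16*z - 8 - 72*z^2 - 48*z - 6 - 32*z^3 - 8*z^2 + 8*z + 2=4*s^3 - 20*s^2 + 28*s - 32*z^3 + z^2*(48*s - 80) + z*(-24*s^2 + 80*s - 56) - 12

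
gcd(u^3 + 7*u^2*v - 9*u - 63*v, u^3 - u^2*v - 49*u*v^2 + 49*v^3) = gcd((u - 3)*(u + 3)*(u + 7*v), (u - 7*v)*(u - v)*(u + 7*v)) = u + 7*v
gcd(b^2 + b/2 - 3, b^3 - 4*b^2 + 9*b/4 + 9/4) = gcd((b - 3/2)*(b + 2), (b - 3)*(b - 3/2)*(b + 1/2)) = b - 3/2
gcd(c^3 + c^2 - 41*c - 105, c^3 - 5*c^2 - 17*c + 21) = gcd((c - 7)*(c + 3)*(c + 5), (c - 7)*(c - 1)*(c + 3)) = c^2 - 4*c - 21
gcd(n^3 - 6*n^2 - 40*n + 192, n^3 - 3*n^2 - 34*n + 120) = n^2 + 2*n - 24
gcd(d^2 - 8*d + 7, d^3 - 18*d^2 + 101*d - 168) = d - 7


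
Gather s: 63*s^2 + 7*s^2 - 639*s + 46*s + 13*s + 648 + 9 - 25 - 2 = 70*s^2 - 580*s + 630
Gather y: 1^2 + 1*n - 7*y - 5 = n - 7*y - 4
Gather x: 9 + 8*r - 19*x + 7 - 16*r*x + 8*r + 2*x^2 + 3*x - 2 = 16*r + 2*x^2 + x*(-16*r - 16) + 14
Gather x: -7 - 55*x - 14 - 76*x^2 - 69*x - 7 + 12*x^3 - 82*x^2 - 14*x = 12*x^3 - 158*x^2 - 138*x - 28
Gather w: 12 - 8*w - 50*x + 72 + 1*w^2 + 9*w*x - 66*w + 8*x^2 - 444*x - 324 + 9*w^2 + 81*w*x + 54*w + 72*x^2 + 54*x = 10*w^2 + w*(90*x - 20) + 80*x^2 - 440*x - 240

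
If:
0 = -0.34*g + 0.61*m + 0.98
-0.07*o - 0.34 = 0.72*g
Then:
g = -0.0972222222222222*o - 0.472222222222222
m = -0.0541894353369763*o - 1.86976320582878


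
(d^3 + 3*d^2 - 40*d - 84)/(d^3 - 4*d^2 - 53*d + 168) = (d^2 - 4*d - 12)/(d^2 - 11*d + 24)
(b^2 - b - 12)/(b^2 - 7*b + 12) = (b + 3)/(b - 3)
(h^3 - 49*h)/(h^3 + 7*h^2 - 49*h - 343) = h/(h + 7)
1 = 1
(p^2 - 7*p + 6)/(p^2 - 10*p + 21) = (p^2 - 7*p + 6)/(p^2 - 10*p + 21)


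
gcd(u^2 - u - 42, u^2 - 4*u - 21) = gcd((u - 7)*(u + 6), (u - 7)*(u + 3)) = u - 7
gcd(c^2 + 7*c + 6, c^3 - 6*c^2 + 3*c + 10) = c + 1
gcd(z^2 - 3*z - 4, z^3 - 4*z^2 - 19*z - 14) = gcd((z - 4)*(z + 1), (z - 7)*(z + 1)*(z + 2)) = z + 1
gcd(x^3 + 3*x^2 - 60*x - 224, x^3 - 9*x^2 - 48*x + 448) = x^2 - x - 56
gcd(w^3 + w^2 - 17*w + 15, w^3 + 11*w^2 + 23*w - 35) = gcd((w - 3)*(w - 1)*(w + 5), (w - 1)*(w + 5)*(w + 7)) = w^2 + 4*w - 5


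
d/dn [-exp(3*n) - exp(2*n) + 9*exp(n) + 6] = (-3*exp(2*n) - 2*exp(n) + 9)*exp(n)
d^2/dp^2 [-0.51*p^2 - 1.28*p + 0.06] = -1.02000000000000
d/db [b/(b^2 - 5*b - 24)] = (b^2 - b*(2*b - 5) - 5*b - 24)/(-b^2 + 5*b + 24)^2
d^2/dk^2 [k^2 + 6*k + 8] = 2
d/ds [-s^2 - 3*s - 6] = -2*s - 3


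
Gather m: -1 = -1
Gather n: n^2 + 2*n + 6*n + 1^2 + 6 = n^2 + 8*n + 7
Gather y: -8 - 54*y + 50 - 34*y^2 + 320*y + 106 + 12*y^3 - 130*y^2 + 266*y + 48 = 12*y^3 - 164*y^2 + 532*y + 196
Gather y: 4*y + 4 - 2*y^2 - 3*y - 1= -2*y^2 + y + 3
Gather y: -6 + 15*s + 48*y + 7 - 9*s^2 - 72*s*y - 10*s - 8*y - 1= -9*s^2 + 5*s + y*(40 - 72*s)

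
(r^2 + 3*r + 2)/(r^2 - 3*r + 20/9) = 9*(r^2 + 3*r + 2)/(9*r^2 - 27*r + 20)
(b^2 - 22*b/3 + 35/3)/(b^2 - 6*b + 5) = (b - 7/3)/(b - 1)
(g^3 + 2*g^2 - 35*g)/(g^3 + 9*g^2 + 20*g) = (g^2 + 2*g - 35)/(g^2 + 9*g + 20)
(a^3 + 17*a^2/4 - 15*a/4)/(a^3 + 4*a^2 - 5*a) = (a - 3/4)/(a - 1)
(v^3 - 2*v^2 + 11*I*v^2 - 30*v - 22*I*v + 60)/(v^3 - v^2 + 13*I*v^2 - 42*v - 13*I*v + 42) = (v^2 + v*(-2 + 5*I) - 10*I)/(v^2 + v*(-1 + 7*I) - 7*I)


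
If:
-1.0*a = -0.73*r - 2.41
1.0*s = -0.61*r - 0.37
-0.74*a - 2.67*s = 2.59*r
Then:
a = 2.02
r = -0.53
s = -0.05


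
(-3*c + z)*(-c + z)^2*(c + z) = -3*c^4 + 4*c^3*z + 2*c^2*z^2 - 4*c*z^3 + z^4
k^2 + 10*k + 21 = (k + 3)*(k + 7)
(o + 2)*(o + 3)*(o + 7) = o^3 + 12*o^2 + 41*o + 42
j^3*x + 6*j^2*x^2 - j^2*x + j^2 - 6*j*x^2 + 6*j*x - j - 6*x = (j - 1)*(j + 6*x)*(j*x + 1)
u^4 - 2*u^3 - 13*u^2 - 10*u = u*(u - 5)*(u + 1)*(u + 2)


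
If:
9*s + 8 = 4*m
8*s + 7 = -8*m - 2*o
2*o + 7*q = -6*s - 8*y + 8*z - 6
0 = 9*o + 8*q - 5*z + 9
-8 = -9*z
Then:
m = 1549/5272 - 144*y/659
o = 832*y/659 - 9739/5931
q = 7579/5931 - 936*y/659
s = -64*y/659 - 8995/11862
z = 8/9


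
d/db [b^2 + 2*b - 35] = 2*b + 2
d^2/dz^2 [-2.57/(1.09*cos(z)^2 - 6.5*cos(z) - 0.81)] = (-12.213668*(1 - cos(z)^2)^2 + 54.62535*cos(z)^3 - 123.765546*cos(z)^2 - 95.71965*cos(z) + 233.916774)/(-1.09*cos(z)^2 + 6.5*cos(z) + 0.81)^3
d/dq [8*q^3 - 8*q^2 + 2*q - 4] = 24*q^2 - 16*q + 2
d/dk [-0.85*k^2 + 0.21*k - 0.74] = 0.21 - 1.7*k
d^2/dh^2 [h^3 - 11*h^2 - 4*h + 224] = 6*h - 22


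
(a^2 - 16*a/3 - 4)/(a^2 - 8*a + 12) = (a + 2/3)/(a - 2)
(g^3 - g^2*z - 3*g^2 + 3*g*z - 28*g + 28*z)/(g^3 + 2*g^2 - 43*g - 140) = (g - z)/(g + 5)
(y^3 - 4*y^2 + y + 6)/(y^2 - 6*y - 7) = (y^2 - 5*y + 6)/(y - 7)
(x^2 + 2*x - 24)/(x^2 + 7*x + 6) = (x - 4)/(x + 1)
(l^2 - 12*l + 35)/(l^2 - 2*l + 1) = (l^2 - 12*l + 35)/(l^2 - 2*l + 1)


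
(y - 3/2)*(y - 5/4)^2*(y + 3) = y^4 - y^3 - 107*y^2/16 + 435*y/32 - 225/32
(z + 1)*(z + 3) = z^2 + 4*z + 3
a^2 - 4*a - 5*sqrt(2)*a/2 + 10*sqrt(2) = (a - 4)*(a - 5*sqrt(2)/2)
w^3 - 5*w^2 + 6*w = w*(w - 3)*(w - 2)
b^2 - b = b*(b - 1)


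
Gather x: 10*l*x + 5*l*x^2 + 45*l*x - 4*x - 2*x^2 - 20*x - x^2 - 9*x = x^2*(5*l - 3) + x*(55*l - 33)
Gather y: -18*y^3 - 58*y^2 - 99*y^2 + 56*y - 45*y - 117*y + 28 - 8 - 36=-18*y^3 - 157*y^2 - 106*y - 16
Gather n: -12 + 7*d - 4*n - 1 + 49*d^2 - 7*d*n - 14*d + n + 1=49*d^2 - 7*d + n*(-7*d - 3) - 12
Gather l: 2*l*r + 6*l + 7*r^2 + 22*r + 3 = l*(2*r + 6) + 7*r^2 + 22*r + 3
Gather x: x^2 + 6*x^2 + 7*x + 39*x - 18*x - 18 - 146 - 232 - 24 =7*x^2 + 28*x - 420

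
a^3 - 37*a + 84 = (a - 4)*(a - 3)*(a + 7)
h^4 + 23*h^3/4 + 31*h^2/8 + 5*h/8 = h*(h + 1/4)*(h + 1/2)*(h + 5)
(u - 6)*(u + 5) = u^2 - u - 30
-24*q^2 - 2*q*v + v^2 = (-6*q + v)*(4*q + v)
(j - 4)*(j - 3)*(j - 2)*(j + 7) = j^4 - 2*j^3 - 37*j^2 + 158*j - 168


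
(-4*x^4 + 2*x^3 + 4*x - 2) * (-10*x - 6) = 40*x^5 + 4*x^4 - 12*x^3 - 40*x^2 - 4*x + 12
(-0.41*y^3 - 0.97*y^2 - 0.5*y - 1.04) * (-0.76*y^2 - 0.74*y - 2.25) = 0.3116*y^5 + 1.0406*y^4 + 2.0203*y^3 + 3.3429*y^2 + 1.8946*y + 2.34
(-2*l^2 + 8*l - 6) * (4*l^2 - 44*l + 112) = -8*l^4 + 120*l^3 - 600*l^2 + 1160*l - 672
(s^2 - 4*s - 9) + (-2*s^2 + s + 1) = -s^2 - 3*s - 8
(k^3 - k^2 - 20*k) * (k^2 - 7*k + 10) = k^5 - 8*k^4 - 3*k^3 + 130*k^2 - 200*k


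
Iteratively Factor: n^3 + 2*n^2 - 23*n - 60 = (n + 4)*(n^2 - 2*n - 15) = (n + 3)*(n + 4)*(n - 5)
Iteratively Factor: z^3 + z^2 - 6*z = (z + 3)*(z^2 - 2*z) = z*(z + 3)*(z - 2)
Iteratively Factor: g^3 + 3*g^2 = (g)*(g^2 + 3*g) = g^2*(g + 3)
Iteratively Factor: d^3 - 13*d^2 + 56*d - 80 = (d - 4)*(d^2 - 9*d + 20) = (d - 4)^2*(d - 5)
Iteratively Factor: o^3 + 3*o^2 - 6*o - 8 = (o + 4)*(o^2 - o - 2) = (o + 1)*(o + 4)*(o - 2)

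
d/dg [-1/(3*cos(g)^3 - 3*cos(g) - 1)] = 3*(1 - 3*cos(g)^2)*sin(g)/(3*sin(g)^2*cos(g) + 1)^2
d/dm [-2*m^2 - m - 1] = -4*m - 1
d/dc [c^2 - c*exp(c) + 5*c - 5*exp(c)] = -c*exp(c) + 2*c - 6*exp(c) + 5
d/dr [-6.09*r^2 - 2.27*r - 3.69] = -12.18*r - 2.27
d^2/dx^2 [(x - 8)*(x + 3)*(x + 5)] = 6*x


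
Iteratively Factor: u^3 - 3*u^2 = (u)*(u^2 - 3*u) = u*(u - 3)*(u)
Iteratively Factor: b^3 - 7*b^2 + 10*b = (b - 5)*(b^2 - 2*b) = (b - 5)*(b - 2)*(b)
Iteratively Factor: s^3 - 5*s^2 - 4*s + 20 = (s - 2)*(s^2 - 3*s - 10) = (s - 5)*(s - 2)*(s + 2)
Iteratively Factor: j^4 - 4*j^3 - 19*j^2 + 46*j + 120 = (j + 2)*(j^3 - 6*j^2 - 7*j + 60) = (j + 2)*(j + 3)*(j^2 - 9*j + 20) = (j - 4)*(j + 2)*(j + 3)*(j - 5)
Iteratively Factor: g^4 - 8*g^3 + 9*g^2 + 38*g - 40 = (g - 5)*(g^3 - 3*g^2 - 6*g + 8) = (g - 5)*(g - 1)*(g^2 - 2*g - 8) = (g - 5)*(g - 4)*(g - 1)*(g + 2)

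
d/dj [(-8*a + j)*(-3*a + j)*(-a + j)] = 35*a^2 - 24*a*j + 3*j^2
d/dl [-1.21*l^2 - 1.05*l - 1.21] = -2.42*l - 1.05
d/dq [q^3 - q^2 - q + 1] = 3*q^2 - 2*q - 1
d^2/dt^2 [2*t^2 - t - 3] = 4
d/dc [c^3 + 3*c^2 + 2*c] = 3*c^2 + 6*c + 2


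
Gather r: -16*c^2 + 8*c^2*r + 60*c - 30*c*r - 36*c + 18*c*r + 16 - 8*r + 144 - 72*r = -16*c^2 + 24*c + r*(8*c^2 - 12*c - 80) + 160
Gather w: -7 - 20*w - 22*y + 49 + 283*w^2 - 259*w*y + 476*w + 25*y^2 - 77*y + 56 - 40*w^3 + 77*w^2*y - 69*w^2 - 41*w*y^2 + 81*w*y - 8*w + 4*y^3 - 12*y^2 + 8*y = -40*w^3 + w^2*(77*y + 214) + w*(-41*y^2 - 178*y + 448) + 4*y^3 + 13*y^2 - 91*y + 98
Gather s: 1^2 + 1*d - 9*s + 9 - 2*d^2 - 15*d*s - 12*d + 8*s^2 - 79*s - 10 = -2*d^2 - 11*d + 8*s^2 + s*(-15*d - 88)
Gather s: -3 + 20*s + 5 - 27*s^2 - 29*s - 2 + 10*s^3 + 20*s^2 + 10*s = 10*s^3 - 7*s^2 + s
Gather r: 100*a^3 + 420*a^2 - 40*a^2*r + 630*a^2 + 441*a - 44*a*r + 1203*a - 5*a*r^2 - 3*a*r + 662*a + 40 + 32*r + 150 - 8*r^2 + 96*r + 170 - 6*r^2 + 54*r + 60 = 100*a^3 + 1050*a^2 + 2306*a + r^2*(-5*a - 14) + r*(-40*a^2 - 47*a + 182) + 420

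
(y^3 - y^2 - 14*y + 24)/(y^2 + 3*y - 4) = (y^2 - 5*y + 6)/(y - 1)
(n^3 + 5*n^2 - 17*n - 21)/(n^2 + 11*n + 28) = (n^2 - 2*n - 3)/(n + 4)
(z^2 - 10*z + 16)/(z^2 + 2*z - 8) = (z - 8)/(z + 4)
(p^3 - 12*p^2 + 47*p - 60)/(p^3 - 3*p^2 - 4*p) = (p^2 - 8*p + 15)/(p*(p + 1))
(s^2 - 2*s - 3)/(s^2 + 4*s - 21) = (s + 1)/(s + 7)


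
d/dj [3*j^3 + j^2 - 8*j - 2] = 9*j^2 + 2*j - 8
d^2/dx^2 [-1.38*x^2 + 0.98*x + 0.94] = -2.76000000000000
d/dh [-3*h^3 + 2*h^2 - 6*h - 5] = -9*h^2 + 4*h - 6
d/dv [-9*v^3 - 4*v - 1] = -27*v^2 - 4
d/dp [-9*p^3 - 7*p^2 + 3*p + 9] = -27*p^2 - 14*p + 3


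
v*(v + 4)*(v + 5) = v^3 + 9*v^2 + 20*v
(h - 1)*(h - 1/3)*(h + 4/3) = h^3 - 13*h/9 + 4/9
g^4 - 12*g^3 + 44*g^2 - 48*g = g*(g - 6)*(g - 4)*(g - 2)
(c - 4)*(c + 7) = c^2 + 3*c - 28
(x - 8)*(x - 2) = x^2 - 10*x + 16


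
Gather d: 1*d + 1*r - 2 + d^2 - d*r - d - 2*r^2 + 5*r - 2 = d^2 - d*r - 2*r^2 + 6*r - 4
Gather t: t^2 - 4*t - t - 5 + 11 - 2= t^2 - 5*t + 4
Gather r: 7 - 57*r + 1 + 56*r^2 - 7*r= 56*r^2 - 64*r + 8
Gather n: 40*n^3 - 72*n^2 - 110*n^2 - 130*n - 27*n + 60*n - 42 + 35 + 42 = 40*n^3 - 182*n^2 - 97*n + 35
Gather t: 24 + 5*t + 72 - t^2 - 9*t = -t^2 - 4*t + 96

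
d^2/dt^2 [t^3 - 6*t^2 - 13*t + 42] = 6*t - 12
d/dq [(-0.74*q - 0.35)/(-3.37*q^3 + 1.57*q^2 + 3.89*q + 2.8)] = (-4.9876*q^3 - 2.3767*q^2 + 1.099*q - 0.7105)/(11.3569*q^6 - 10.5818*q^5 - 23.7537*q^4 - 6.6574*q^3 + 23.9241*q^2 + 21.784*q + 7.84)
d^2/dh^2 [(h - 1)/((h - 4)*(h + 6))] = 2*(h^3 - 3*h^2 + 66*h + 20)/(h^6 + 6*h^5 - 60*h^4 - 280*h^3 + 1440*h^2 + 3456*h - 13824)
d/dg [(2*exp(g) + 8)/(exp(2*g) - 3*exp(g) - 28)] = -2*exp(g)/(exp(2*g) - 14*exp(g) + 49)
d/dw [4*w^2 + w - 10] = 8*w + 1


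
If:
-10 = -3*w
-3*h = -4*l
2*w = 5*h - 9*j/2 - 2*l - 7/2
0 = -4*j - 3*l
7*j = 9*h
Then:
No Solution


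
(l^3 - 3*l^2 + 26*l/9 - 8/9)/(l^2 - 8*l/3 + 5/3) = (9*l^2 - 18*l + 8)/(3*(3*l - 5))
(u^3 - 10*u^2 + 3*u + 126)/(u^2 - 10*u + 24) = (u^2 - 4*u - 21)/(u - 4)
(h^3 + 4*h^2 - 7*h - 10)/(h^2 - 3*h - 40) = (h^2 - h - 2)/(h - 8)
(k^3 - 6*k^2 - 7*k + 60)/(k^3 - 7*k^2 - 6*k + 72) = (k - 5)/(k - 6)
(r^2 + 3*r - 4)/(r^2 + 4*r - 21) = (r^2 + 3*r - 4)/(r^2 + 4*r - 21)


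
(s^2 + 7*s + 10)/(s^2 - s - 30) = (s + 2)/(s - 6)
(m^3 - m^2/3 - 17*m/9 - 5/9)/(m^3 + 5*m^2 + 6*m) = (9*m^3 - 3*m^2 - 17*m - 5)/(9*m*(m^2 + 5*m + 6))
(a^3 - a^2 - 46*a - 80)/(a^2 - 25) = (a^2 - 6*a - 16)/(a - 5)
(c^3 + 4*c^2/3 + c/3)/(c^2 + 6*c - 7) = c*(3*c^2 + 4*c + 1)/(3*(c^2 + 6*c - 7))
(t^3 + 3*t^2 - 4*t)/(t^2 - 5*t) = (t^2 + 3*t - 4)/(t - 5)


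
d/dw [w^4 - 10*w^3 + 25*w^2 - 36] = 2*w*(2*w^2 - 15*w + 25)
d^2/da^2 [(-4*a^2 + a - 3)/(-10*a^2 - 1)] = 4*(-50*a^3 + 390*a^2 + 15*a - 13)/(1000*a^6 + 300*a^4 + 30*a^2 + 1)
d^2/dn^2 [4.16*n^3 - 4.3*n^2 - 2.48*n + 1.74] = 24.96*n - 8.6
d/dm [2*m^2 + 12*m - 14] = 4*m + 12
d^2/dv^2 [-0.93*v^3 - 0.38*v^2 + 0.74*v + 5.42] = -5.58*v - 0.76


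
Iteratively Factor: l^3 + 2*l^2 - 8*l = (l)*(l^2 + 2*l - 8) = l*(l + 4)*(l - 2)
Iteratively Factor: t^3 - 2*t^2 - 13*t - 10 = (t + 2)*(t^2 - 4*t - 5) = (t + 1)*(t + 2)*(t - 5)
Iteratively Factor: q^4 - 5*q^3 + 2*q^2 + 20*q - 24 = (q - 3)*(q^3 - 2*q^2 - 4*q + 8) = (q - 3)*(q + 2)*(q^2 - 4*q + 4) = (q - 3)*(q - 2)*(q + 2)*(q - 2)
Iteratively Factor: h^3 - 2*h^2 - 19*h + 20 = (h - 5)*(h^2 + 3*h - 4) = (h - 5)*(h + 4)*(h - 1)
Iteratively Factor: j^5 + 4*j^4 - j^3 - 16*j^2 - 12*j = (j + 1)*(j^4 + 3*j^3 - 4*j^2 - 12*j) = (j + 1)*(j + 3)*(j^3 - 4*j) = (j + 1)*(j + 2)*(j + 3)*(j^2 - 2*j) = j*(j + 1)*(j + 2)*(j + 3)*(j - 2)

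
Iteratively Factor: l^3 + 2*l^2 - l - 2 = (l + 1)*(l^2 + l - 2) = (l - 1)*(l + 1)*(l + 2)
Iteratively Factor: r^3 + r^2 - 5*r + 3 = (r - 1)*(r^2 + 2*r - 3) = (r - 1)*(r + 3)*(r - 1)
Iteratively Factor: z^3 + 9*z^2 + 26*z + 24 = (z + 3)*(z^2 + 6*z + 8) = (z + 3)*(z + 4)*(z + 2)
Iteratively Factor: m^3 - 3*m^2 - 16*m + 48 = (m - 3)*(m^2 - 16) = (m - 4)*(m - 3)*(m + 4)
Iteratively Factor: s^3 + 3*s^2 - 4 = (s - 1)*(s^2 + 4*s + 4) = (s - 1)*(s + 2)*(s + 2)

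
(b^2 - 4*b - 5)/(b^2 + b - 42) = (b^2 - 4*b - 5)/(b^2 + b - 42)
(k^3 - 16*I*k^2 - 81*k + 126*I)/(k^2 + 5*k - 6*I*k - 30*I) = (k^2 - 10*I*k - 21)/(k + 5)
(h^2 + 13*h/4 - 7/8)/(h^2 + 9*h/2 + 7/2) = (h - 1/4)/(h + 1)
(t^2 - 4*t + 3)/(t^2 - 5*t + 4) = (t - 3)/(t - 4)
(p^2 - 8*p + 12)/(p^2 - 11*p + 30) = (p - 2)/(p - 5)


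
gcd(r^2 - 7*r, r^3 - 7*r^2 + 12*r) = r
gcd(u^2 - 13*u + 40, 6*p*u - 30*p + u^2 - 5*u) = u - 5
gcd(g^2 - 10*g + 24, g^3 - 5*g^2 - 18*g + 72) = g - 6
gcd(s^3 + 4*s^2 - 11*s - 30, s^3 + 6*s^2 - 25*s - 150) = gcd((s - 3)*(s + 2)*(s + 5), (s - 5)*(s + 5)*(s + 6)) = s + 5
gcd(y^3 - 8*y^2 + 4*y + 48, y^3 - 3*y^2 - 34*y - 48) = y + 2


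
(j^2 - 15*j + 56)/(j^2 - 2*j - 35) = (j - 8)/(j + 5)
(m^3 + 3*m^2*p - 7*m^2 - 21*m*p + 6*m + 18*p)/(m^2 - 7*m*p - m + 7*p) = (-m^2 - 3*m*p + 6*m + 18*p)/(-m + 7*p)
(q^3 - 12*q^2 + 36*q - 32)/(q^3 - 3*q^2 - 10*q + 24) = (q^2 - 10*q + 16)/(q^2 - q - 12)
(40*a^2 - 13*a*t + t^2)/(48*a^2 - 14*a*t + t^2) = (-5*a + t)/(-6*a + t)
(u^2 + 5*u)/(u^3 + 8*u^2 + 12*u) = (u + 5)/(u^2 + 8*u + 12)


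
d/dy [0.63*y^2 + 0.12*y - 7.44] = 1.26*y + 0.12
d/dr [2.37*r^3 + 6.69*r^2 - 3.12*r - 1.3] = 7.11*r^2 + 13.38*r - 3.12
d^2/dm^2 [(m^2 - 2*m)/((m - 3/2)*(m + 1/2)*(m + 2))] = 32*(4*m^6 - 24*m^5 + 9*m^4 + 23*m^3 - 54*m^2 - 36*m + 42)/(64*m^9 + 192*m^8 - 336*m^7 - 1280*m^6 + 348*m^5 + 2748*m^4 + 685*m^3 - 1746*m^2 - 1188*m - 216)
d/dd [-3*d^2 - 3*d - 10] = -6*d - 3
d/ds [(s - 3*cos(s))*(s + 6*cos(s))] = -3*s*sin(s) + 2*s + 18*sin(2*s) + 3*cos(s)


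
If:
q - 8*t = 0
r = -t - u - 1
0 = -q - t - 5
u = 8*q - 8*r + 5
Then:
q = -40/9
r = -271/63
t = -5/9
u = 27/7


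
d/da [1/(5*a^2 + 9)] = -10*a/(5*a^2 + 9)^2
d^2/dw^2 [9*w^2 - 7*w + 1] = 18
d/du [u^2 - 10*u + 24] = 2*u - 10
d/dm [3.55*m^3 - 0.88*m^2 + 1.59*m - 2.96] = 10.65*m^2 - 1.76*m + 1.59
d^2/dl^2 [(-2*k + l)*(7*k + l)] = 2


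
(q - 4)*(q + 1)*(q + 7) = q^3 + 4*q^2 - 25*q - 28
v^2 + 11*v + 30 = (v + 5)*(v + 6)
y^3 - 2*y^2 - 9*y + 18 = (y - 3)*(y - 2)*(y + 3)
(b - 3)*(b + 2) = b^2 - b - 6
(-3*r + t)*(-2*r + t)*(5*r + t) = 30*r^3 - 19*r^2*t + t^3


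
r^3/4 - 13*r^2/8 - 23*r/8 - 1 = (r/4 + 1/4)*(r - 8)*(r + 1/2)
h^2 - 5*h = h*(h - 5)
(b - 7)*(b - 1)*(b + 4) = b^3 - 4*b^2 - 25*b + 28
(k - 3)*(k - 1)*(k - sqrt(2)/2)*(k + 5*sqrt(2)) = k^4 - 4*k^3 + 9*sqrt(2)*k^3/2 - 18*sqrt(2)*k^2 - 2*k^2 + 27*sqrt(2)*k/2 + 20*k - 15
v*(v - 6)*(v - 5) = v^3 - 11*v^2 + 30*v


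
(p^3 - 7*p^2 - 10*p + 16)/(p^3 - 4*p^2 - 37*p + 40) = (p + 2)/(p + 5)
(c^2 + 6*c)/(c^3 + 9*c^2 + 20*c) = (c + 6)/(c^2 + 9*c + 20)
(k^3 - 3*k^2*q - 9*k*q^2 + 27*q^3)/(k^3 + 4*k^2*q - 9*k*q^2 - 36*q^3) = (k - 3*q)/(k + 4*q)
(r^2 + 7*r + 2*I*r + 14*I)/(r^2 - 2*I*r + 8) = (r + 7)/(r - 4*I)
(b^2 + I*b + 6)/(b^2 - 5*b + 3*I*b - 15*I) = (b - 2*I)/(b - 5)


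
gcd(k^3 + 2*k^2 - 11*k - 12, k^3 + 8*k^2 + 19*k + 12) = k^2 + 5*k + 4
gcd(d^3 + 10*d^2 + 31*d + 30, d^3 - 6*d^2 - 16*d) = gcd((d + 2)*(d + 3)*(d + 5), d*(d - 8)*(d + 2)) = d + 2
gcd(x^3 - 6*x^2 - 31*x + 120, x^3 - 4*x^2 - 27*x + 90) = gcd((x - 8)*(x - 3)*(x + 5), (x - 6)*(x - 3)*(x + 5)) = x^2 + 2*x - 15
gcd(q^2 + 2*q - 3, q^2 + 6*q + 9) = q + 3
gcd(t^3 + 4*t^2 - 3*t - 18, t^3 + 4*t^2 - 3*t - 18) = t^3 + 4*t^2 - 3*t - 18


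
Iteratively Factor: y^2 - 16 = (y + 4)*(y - 4)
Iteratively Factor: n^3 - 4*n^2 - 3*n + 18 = (n - 3)*(n^2 - n - 6) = (n - 3)^2*(n + 2)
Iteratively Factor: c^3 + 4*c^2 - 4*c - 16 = (c - 2)*(c^2 + 6*c + 8) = (c - 2)*(c + 4)*(c + 2)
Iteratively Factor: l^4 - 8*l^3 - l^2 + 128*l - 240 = (l - 3)*(l^3 - 5*l^2 - 16*l + 80) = (l - 5)*(l - 3)*(l^2 - 16) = (l - 5)*(l - 4)*(l - 3)*(l + 4)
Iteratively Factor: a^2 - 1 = (a - 1)*(a + 1)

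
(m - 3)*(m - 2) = m^2 - 5*m + 6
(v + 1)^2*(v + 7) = v^3 + 9*v^2 + 15*v + 7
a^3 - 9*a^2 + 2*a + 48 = (a - 8)*(a - 3)*(a + 2)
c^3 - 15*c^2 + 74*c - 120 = (c - 6)*(c - 5)*(c - 4)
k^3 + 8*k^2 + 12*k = k*(k + 2)*(k + 6)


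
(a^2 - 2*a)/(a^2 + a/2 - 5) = 2*a/(2*a + 5)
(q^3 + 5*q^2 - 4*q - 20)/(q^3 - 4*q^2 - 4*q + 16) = (q + 5)/(q - 4)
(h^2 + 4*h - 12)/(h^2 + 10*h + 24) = (h - 2)/(h + 4)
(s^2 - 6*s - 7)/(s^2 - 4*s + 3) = (s^2 - 6*s - 7)/(s^2 - 4*s + 3)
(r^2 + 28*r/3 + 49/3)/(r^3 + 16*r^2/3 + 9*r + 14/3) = (r + 7)/(r^2 + 3*r + 2)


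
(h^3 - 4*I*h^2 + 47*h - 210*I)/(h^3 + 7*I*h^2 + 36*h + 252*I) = (h - 5*I)/(h + 6*I)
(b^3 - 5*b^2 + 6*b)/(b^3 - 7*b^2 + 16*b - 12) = b/(b - 2)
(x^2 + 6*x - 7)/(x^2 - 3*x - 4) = (-x^2 - 6*x + 7)/(-x^2 + 3*x + 4)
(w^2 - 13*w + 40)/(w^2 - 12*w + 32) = (w - 5)/(w - 4)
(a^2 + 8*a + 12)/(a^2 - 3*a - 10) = (a + 6)/(a - 5)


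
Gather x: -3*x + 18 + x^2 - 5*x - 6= x^2 - 8*x + 12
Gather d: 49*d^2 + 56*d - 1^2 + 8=49*d^2 + 56*d + 7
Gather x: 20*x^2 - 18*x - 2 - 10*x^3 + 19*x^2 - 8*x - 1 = -10*x^3 + 39*x^2 - 26*x - 3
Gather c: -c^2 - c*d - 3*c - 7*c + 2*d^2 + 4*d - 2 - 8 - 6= -c^2 + c*(-d - 10) + 2*d^2 + 4*d - 16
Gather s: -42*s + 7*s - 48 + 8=-35*s - 40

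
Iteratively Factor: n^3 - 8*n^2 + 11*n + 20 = (n - 4)*(n^2 - 4*n - 5) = (n - 5)*(n - 4)*(n + 1)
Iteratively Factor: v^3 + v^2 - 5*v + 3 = (v - 1)*(v^2 + 2*v - 3) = (v - 1)*(v + 3)*(v - 1)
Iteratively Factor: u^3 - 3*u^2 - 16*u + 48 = (u - 4)*(u^2 + u - 12) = (u - 4)*(u + 4)*(u - 3)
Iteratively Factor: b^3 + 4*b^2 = (b)*(b^2 + 4*b) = b*(b + 4)*(b)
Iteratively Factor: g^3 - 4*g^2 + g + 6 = (g - 2)*(g^2 - 2*g - 3) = (g - 2)*(g + 1)*(g - 3)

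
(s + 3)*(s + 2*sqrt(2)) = s^2 + 2*sqrt(2)*s + 3*s + 6*sqrt(2)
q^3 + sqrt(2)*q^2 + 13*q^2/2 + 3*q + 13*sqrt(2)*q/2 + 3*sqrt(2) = (q + 1/2)*(q + 6)*(q + sqrt(2))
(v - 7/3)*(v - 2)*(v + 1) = v^3 - 10*v^2/3 + v/3 + 14/3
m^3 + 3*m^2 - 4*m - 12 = (m - 2)*(m + 2)*(m + 3)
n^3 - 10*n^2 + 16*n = n*(n - 8)*(n - 2)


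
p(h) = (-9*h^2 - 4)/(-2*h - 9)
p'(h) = -18*h/(-2*h - 9) + 2*(-9*h^2 - 4)/(-2*h - 9)^2 = 2*(9*h^2 + 81*h - 4)/(4*h^2 + 36*h + 81)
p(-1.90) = 7.02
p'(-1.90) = -9.28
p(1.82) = 2.67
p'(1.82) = 2.17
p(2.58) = 4.51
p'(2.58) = 2.64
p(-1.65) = 5.00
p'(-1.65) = -6.97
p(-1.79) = 6.06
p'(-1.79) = -8.18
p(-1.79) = 6.06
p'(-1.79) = -8.18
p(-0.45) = 0.72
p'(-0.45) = -1.18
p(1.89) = 2.83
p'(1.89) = 2.22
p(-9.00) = -81.44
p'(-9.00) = -0.10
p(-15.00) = -96.62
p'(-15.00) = 3.66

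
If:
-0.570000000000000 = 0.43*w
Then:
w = -1.33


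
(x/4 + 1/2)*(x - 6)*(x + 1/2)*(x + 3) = x^4/4 - x^3/8 - 49*x^2/8 - 12*x - 9/2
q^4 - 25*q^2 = q^2*(q - 5)*(q + 5)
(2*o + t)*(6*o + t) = 12*o^2 + 8*o*t + t^2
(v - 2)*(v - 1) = v^2 - 3*v + 2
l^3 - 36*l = l*(l - 6)*(l + 6)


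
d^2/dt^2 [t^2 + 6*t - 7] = 2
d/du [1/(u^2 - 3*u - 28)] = (3 - 2*u)/(-u^2 + 3*u + 28)^2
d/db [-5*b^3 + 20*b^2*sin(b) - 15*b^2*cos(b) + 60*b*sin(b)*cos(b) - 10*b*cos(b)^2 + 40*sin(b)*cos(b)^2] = 15*b^2*sin(b) + 20*b^2*cos(b) - 15*b^2 + 40*b*sin(b) + 10*b*sin(2*b) - 30*b*cos(b) + 60*b*cos(2*b) + 30*sin(2*b) + 10*cos(b) - 5*cos(2*b) + 30*cos(3*b) - 5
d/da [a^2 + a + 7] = 2*a + 1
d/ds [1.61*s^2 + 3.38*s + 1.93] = 3.22*s + 3.38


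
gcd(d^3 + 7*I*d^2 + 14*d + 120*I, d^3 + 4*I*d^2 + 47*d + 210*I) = d^2 + 11*I*d - 30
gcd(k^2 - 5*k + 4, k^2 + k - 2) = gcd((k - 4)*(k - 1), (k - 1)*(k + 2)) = k - 1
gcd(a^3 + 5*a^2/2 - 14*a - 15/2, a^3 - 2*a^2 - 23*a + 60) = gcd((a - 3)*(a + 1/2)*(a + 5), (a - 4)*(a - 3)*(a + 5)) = a^2 + 2*a - 15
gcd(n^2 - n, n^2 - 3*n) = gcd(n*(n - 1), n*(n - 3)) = n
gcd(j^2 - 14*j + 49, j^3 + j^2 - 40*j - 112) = j - 7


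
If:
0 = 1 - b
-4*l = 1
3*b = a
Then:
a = 3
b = 1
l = -1/4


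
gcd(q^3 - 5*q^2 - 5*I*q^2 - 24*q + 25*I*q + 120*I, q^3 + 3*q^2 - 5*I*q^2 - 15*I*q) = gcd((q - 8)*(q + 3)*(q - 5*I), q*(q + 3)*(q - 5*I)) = q^2 + q*(3 - 5*I) - 15*I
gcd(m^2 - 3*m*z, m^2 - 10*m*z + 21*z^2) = -m + 3*z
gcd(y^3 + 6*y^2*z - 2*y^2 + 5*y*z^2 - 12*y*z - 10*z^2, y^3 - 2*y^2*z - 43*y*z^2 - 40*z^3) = y^2 + 6*y*z + 5*z^2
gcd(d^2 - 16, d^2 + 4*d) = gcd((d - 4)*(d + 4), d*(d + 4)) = d + 4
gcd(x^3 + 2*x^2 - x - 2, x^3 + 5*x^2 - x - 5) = x^2 - 1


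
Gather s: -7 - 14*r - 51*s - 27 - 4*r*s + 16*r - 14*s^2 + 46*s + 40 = 2*r - 14*s^2 + s*(-4*r - 5) + 6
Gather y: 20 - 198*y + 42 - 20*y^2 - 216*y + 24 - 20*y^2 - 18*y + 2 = -40*y^2 - 432*y + 88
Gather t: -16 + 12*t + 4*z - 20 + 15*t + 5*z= 27*t + 9*z - 36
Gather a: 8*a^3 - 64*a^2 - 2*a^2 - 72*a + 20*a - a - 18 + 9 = 8*a^3 - 66*a^2 - 53*a - 9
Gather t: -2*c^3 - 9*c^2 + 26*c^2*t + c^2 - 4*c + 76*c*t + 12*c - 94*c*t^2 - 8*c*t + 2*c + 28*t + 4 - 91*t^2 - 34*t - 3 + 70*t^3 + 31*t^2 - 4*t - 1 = -2*c^3 - 8*c^2 + 10*c + 70*t^3 + t^2*(-94*c - 60) + t*(26*c^2 + 68*c - 10)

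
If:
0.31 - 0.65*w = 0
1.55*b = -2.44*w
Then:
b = -0.75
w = 0.48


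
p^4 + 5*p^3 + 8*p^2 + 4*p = p*(p + 1)*(p + 2)^2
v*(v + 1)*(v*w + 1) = v^3*w + v^2*w + v^2 + v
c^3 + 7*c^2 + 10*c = c*(c + 2)*(c + 5)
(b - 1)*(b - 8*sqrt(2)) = b^2 - 8*sqrt(2)*b - b + 8*sqrt(2)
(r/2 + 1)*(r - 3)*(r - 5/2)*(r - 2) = r^4/2 - 11*r^3/4 + 7*r^2/4 + 11*r - 15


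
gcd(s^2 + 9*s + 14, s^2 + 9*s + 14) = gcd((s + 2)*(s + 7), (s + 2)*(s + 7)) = s^2 + 9*s + 14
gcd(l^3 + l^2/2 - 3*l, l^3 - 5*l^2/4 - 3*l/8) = l^2 - 3*l/2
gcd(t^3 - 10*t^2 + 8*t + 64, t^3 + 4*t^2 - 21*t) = 1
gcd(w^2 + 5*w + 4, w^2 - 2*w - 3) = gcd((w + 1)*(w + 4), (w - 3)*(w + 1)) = w + 1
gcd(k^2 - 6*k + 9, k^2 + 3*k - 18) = k - 3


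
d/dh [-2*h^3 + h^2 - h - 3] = -6*h^2 + 2*h - 1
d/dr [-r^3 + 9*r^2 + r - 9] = -3*r^2 + 18*r + 1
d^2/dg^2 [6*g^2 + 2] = 12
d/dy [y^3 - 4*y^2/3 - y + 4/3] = 3*y^2 - 8*y/3 - 1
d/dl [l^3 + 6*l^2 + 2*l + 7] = 3*l^2 + 12*l + 2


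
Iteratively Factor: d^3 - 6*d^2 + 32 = (d + 2)*(d^2 - 8*d + 16) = (d - 4)*(d + 2)*(d - 4)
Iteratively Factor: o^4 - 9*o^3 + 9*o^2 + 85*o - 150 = (o - 5)*(o^3 - 4*o^2 - 11*o + 30) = (o - 5)*(o - 2)*(o^2 - 2*o - 15) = (o - 5)^2*(o - 2)*(o + 3)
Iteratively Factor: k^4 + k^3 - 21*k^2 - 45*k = (k)*(k^3 + k^2 - 21*k - 45) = k*(k + 3)*(k^2 - 2*k - 15) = k*(k - 5)*(k + 3)*(k + 3)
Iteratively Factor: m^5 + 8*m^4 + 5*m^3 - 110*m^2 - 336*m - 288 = (m - 4)*(m^4 + 12*m^3 + 53*m^2 + 102*m + 72) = (m - 4)*(m + 4)*(m^3 + 8*m^2 + 21*m + 18) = (m - 4)*(m + 2)*(m + 4)*(m^2 + 6*m + 9) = (m - 4)*(m + 2)*(m + 3)*(m + 4)*(m + 3)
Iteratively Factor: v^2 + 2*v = (v + 2)*(v)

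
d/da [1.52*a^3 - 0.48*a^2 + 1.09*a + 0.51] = 4.56*a^2 - 0.96*a + 1.09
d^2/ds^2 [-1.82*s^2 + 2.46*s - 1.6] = -3.64000000000000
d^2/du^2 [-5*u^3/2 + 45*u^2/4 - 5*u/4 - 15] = 45/2 - 15*u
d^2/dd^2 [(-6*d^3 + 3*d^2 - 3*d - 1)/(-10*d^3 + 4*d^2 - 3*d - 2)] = 2*(-60*d^6 + 360*d^5 - 210*d^4 + 124*d^3 - 186*d^2 + 48*d - 13)/(1000*d^9 - 1200*d^8 + 1380*d^7 - 184*d^6 - 66*d^5 + 348*d^4 + 3*d^3 + 6*d^2 + 36*d + 8)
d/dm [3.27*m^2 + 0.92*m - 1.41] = 6.54*m + 0.92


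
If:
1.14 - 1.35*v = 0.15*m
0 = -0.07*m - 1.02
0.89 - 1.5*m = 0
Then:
No Solution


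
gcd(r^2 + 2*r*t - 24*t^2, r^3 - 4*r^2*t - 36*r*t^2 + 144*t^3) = r^2 + 2*r*t - 24*t^2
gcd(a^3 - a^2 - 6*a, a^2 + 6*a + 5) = 1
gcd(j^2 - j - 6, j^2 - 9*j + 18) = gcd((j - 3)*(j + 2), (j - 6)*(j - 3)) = j - 3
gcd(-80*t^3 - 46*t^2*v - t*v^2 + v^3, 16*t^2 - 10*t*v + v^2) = 8*t - v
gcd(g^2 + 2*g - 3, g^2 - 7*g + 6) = g - 1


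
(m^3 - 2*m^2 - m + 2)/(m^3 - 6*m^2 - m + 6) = (m - 2)/(m - 6)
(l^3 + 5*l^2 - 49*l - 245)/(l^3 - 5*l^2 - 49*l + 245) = (l + 5)/(l - 5)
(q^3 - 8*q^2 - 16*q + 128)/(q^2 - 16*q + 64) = (q^2 - 16)/(q - 8)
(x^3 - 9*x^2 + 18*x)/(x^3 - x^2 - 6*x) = (x - 6)/(x + 2)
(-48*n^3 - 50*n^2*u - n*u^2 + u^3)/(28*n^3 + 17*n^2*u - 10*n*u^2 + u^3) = (-48*n^2 - 2*n*u + u^2)/(28*n^2 - 11*n*u + u^2)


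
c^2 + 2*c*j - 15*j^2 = (c - 3*j)*(c + 5*j)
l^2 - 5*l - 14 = (l - 7)*(l + 2)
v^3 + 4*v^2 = v^2*(v + 4)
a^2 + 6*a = a*(a + 6)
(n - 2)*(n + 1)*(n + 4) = n^3 + 3*n^2 - 6*n - 8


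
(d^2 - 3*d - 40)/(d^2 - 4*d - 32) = (d + 5)/(d + 4)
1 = 1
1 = 1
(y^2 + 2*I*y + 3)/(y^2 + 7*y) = (y^2 + 2*I*y + 3)/(y*(y + 7))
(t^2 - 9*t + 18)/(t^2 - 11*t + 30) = (t - 3)/(t - 5)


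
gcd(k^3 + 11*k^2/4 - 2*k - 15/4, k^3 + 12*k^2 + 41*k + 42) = k + 3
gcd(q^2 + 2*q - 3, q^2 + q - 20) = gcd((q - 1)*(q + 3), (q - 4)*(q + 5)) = 1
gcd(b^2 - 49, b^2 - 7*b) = b - 7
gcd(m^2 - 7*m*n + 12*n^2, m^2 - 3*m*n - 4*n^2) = m - 4*n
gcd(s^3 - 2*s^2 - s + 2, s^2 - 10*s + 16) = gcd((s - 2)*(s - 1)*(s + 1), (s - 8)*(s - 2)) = s - 2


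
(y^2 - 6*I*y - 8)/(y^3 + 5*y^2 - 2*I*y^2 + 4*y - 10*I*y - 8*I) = (y - 4*I)/(y^2 + 5*y + 4)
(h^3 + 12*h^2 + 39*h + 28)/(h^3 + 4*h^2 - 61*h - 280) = (h^2 + 5*h + 4)/(h^2 - 3*h - 40)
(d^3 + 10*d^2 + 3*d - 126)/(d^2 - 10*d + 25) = (d^3 + 10*d^2 + 3*d - 126)/(d^2 - 10*d + 25)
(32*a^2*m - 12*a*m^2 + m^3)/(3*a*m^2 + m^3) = (32*a^2 - 12*a*m + m^2)/(m*(3*a + m))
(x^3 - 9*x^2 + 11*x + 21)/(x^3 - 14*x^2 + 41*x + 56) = (x - 3)/(x - 8)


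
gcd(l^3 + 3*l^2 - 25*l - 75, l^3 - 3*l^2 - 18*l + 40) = l - 5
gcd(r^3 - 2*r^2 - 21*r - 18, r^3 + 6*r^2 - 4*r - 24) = 1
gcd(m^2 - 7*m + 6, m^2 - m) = m - 1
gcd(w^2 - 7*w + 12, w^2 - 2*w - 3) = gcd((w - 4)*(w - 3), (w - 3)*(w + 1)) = w - 3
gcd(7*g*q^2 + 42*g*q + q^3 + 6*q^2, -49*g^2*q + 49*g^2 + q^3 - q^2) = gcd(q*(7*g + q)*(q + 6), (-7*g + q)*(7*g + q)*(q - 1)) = 7*g + q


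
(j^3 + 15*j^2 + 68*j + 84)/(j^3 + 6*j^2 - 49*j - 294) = (j + 2)/(j - 7)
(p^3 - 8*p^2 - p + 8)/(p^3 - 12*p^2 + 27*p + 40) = (p - 1)/(p - 5)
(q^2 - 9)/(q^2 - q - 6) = (q + 3)/(q + 2)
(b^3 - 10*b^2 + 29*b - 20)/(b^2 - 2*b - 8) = (b^2 - 6*b + 5)/(b + 2)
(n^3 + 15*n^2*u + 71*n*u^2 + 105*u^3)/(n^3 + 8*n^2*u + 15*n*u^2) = (n + 7*u)/n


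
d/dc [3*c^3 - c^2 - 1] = c*(9*c - 2)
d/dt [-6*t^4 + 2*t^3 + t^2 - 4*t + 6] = -24*t^3 + 6*t^2 + 2*t - 4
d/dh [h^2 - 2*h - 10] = 2*h - 2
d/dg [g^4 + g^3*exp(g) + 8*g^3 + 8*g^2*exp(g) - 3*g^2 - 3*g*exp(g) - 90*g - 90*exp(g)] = g^3*exp(g) + 4*g^3 + 11*g^2*exp(g) + 24*g^2 + 13*g*exp(g) - 6*g - 93*exp(g) - 90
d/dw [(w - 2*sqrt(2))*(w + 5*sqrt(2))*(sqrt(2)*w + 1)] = 3*sqrt(2)*w^2 + 14*w - 17*sqrt(2)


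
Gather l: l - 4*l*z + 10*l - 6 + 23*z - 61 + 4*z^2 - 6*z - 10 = l*(11 - 4*z) + 4*z^2 + 17*z - 77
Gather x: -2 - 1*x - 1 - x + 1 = -2*x - 2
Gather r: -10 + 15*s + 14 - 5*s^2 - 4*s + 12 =-5*s^2 + 11*s + 16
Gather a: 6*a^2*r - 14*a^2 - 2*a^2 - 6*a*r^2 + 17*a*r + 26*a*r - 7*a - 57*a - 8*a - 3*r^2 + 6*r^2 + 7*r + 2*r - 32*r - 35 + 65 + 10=a^2*(6*r - 16) + a*(-6*r^2 + 43*r - 72) + 3*r^2 - 23*r + 40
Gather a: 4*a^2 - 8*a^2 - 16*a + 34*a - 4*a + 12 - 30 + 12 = -4*a^2 + 14*a - 6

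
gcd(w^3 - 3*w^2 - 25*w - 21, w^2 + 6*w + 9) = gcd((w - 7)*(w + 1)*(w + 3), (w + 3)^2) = w + 3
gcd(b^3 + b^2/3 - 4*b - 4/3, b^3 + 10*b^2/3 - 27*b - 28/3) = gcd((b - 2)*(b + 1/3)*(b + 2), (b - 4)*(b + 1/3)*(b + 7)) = b + 1/3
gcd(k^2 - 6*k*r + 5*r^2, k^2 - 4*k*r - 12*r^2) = 1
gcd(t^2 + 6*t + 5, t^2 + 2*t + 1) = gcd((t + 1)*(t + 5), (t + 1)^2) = t + 1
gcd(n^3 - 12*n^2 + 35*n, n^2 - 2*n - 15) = n - 5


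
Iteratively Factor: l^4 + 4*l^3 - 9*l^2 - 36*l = (l - 3)*(l^3 + 7*l^2 + 12*l) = (l - 3)*(l + 4)*(l^2 + 3*l) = (l - 3)*(l + 3)*(l + 4)*(l)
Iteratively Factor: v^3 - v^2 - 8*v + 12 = (v + 3)*(v^2 - 4*v + 4) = (v - 2)*(v + 3)*(v - 2)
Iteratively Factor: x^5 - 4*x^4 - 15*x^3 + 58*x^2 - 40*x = (x - 5)*(x^4 + x^3 - 10*x^2 + 8*x) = (x - 5)*(x - 2)*(x^3 + 3*x^2 - 4*x) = (x - 5)*(x - 2)*(x + 4)*(x^2 - x) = x*(x - 5)*(x - 2)*(x + 4)*(x - 1)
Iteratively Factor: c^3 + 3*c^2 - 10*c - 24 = (c - 3)*(c^2 + 6*c + 8) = (c - 3)*(c + 2)*(c + 4)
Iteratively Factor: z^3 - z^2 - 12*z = (z)*(z^2 - z - 12) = z*(z - 4)*(z + 3)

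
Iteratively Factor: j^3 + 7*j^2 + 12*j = (j + 3)*(j^2 + 4*j) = j*(j + 3)*(j + 4)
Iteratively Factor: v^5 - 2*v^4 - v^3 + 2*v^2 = (v + 1)*(v^4 - 3*v^3 + 2*v^2) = (v - 2)*(v + 1)*(v^3 - v^2) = v*(v - 2)*(v + 1)*(v^2 - v) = v*(v - 2)*(v - 1)*(v + 1)*(v)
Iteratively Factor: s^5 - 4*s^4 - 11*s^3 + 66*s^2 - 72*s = (s + 4)*(s^4 - 8*s^3 + 21*s^2 - 18*s) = (s - 3)*(s + 4)*(s^3 - 5*s^2 + 6*s) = s*(s - 3)*(s + 4)*(s^2 - 5*s + 6) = s*(s - 3)*(s - 2)*(s + 4)*(s - 3)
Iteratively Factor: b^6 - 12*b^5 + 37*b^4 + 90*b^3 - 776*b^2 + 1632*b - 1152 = (b - 2)*(b^5 - 10*b^4 + 17*b^3 + 124*b^2 - 528*b + 576) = (b - 4)*(b - 2)*(b^4 - 6*b^3 - 7*b^2 + 96*b - 144) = (b - 4)*(b - 3)*(b - 2)*(b^3 - 3*b^2 - 16*b + 48) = (b - 4)*(b - 3)*(b - 2)*(b + 4)*(b^2 - 7*b + 12) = (b - 4)^2*(b - 3)*(b - 2)*(b + 4)*(b - 3)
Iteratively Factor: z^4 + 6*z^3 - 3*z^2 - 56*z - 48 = (z - 3)*(z^3 + 9*z^2 + 24*z + 16) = (z - 3)*(z + 1)*(z^2 + 8*z + 16) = (z - 3)*(z + 1)*(z + 4)*(z + 4)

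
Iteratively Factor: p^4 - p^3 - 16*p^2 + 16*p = (p - 1)*(p^3 - 16*p) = (p - 1)*(p + 4)*(p^2 - 4*p) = p*(p - 1)*(p + 4)*(p - 4)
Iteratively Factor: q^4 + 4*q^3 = (q)*(q^3 + 4*q^2) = q^2*(q^2 + 4*q) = q^2*(q + 4)*(q)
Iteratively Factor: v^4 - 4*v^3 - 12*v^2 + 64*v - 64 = (v - 2)*(v^3 - 2*v^2 - 16*v + 32) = (v - 4)*(v - 2)*(v^2 + 2*v - 8) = (v - 4)*(v - 2)^2*(v + 4)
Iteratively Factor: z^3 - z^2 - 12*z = (z + 3)*(z^2 - 4*z) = (z - 4)*(z + 3)*(z)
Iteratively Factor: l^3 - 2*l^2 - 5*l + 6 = (l - 3)*(l^2 + l - 2) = (l - 3)*(l - 1)*(l + 2)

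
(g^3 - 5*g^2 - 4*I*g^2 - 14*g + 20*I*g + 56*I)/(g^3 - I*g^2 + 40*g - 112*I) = (g^2 - 5*g - 14)/(g^2 + 3*I*g + 28)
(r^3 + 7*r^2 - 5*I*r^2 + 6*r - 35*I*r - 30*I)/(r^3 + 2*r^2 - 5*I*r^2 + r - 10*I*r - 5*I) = (r + 6)/(r + 1)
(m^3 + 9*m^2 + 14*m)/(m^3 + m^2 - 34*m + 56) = m*(m + 2)/(m^2 - 6*m + 8)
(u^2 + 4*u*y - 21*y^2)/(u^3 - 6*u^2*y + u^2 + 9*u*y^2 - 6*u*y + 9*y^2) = (-u - 7*y)/(-u^2 + 3*u*y - u + 3*y)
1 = 1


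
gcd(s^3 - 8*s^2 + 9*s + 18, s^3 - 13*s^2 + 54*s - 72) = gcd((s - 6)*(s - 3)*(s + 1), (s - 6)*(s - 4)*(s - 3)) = s^2 - 9*s + 18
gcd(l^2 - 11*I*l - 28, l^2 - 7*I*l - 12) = l - 4*I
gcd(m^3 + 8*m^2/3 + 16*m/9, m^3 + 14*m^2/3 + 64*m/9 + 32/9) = m^2 + 8*m/3 + 16/9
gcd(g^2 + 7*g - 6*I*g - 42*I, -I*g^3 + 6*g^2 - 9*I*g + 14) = 1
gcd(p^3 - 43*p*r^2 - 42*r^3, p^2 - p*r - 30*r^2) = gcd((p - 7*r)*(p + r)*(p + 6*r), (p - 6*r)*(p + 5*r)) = 1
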